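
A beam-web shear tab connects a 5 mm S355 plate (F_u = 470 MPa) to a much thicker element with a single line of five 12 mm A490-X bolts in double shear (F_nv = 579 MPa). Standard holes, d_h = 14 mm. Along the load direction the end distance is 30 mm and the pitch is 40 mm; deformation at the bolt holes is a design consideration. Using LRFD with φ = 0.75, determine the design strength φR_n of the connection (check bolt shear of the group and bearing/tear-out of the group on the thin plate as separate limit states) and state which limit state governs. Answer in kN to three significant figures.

Bolt shear: A_b = π·12²/4 = 113.1 mm²; R_n = 579 × 113.1 × 5 × 2 / 1000 = 654.8 kN → 0.75 × 654.8 = 491 kN.
Bearing (1.2 l_c t F_u ≤ 2.4 d t F_u): upper limit = 2.4·12·5·470 / 1000 = 67.68 kN.
  Edge l_c = 30 − 14/2 = 23 → r_n = 64.86 kN; interior l_c = 40 − 14 = 26 → r_n = 67.68 kN.
  R_n,bearing = 1·64.86 + 4·67.68 = 335.6 kN → 0.75 × 335.6 = 252 kN.
Bearing governs: 252 kN.

252 kN (bearing governs)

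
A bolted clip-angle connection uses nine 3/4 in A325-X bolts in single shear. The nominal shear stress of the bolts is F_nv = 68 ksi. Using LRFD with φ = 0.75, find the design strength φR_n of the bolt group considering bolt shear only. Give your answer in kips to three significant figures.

A_b = π × 0.75² / 4 = 0.4418 in².
R_n = F_nv · A_b · n · n_s = 68 × 0.4418 × 9 × 1 = 270.4 kips.
Design strength φR_n = 0.75 × 270.4 = 203 kips.

203 kips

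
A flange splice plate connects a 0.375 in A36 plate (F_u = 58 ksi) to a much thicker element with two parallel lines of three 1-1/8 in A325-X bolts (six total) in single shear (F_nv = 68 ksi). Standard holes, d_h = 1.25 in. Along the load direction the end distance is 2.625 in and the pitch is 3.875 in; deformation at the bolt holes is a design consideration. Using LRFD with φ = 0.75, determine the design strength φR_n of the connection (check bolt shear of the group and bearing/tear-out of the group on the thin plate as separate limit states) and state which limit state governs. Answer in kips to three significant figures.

Bolt shear: A_b = π·1.125²/4 = 0.994 in²; R_n = 68 × 0.994 × 6 × 1 = 405.6 kips → 0.75 × 405.6 = 304 kips.
Bearing (1.2 l_c t F_u ≤ 2.4 d t F_u): upper limit = 2.4·1.125·0.375·58 = 58.72 kips.
  Edge l_c = 2.625 − 1.25/2 = 2 → r_n = 52.2 kips; interior l_c = 3.875 − 1.25 = 2.625 → r_n = 58.72 kips.
  R_n,bearing = 2·52.2 + 4·58.72 = 339.3 kips → 0.75 × 339.3 = 254 kips.
Bearing governs: 254 kips.

254 kips (bearing governs)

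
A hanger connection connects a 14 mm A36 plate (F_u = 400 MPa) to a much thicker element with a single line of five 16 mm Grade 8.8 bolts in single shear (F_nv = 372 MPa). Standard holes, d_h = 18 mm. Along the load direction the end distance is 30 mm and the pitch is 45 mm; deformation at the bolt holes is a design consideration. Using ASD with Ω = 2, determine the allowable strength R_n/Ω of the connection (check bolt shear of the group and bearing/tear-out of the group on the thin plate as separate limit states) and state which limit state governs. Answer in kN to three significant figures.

Bolt shear: A_b = π·16²/4 = 201.1 mm²; R_n = 372 × 201.1 × 5 × 1 / 1000 = 374 kN → 374 / 2 = 187 kN.
Bearing (1.2 l_c t F_u ≤ 2.4 d t F_u): upper limit = 2.4·16·14·400 / 1000 = 215 kN.
  Edge l_c = 30 − 18/2 = 21 → r_n = 141.1 kN; interior l_c = 45 − 18 = 27 → r_n = 181.4 kN.
  R_n,bearing = 1·141.1 + 4·181.4 = 866.9 kN → 866.9 / 2 = 433 kN.
Bolt shear governs: 187 kN.

187 kN (bolt shear governs)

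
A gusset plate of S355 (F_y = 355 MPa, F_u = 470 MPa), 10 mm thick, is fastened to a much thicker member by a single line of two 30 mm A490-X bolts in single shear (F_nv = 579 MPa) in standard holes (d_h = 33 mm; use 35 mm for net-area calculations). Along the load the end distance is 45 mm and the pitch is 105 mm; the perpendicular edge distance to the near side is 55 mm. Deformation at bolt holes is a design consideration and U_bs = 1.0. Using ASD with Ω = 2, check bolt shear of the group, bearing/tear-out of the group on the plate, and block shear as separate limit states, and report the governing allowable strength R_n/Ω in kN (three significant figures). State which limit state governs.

Bolt shear: A_b = π·30²/4 = 706.9 mm²; R_n = 579 × 706.9 × 2 × 1 / 1000 = 818.5 kN → 818.5 / 2 = 409 kN.
Bearing: edge l_c = 28.5, r_n = 160.7 kN; interior l_c = 72, r_n = 338.4 kN; R_n = 160.7 + 1·338.4 = 499.1 kN → 250 kN.
Block shear: A_gv = 1500, A_nv = 975, A_nt = 375 mm²; R_n = min(0.6F_uA_nv, 0.6F_yA_gv) + U_bs·F_u·A_nt = 451.2 kN → 226 kN.
Block shear governs: 226 kN.

226 kN (block shear governs)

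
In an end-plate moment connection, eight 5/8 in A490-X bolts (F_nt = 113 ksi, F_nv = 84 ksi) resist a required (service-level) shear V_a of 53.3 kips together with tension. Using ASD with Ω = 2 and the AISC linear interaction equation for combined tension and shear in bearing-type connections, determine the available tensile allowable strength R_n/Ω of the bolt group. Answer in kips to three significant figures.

A_b = π·0.625²/4 = 0.3068 in²; f_rv = 53.3 / (8 × 0.3068) = 21.72 ksi.
F'_nt = 1.3 F_nt − (Ω F_nt / F_nv) f_rv = 1.3·113 − (2·113/84)·21.72 = 88.47 ksi, capped at F_nt → F'_nt = 88.47 ksi.
R_n = F'_nt · A_b · n = 88.47 × 0.3068 × 8 = 217.1 kips.
Allowable strength R_n/Ω = 217.1 / 2 = 109 kips.

109 kips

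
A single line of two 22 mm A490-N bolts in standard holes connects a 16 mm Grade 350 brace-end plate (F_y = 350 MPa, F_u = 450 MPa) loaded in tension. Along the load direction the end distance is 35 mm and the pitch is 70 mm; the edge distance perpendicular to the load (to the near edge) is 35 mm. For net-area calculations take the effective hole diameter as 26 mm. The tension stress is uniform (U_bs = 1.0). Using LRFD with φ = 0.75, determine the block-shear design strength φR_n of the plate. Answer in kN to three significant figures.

Shear plane L_v = 35 + 1·70 = 105 mm; A_gv = 105 × 16 = 1680 mm².
A_nv = (105 − 1.5·26) × 16 = 1056 mm².
A_nt = (35 − 0.5·26) × 16 = 352 mm².
0.6 F_u A_nv = 285.1 kN; 0.6 F_y A_gv = 352.8 kN → shear rupture governs the shear term.
R_n = 285.1 + 1.0 × 450 × 352 / 1000 = 443.5 kN.
Design strength φR_n = 0.75 × 443.5 = 333 kN.

333 kN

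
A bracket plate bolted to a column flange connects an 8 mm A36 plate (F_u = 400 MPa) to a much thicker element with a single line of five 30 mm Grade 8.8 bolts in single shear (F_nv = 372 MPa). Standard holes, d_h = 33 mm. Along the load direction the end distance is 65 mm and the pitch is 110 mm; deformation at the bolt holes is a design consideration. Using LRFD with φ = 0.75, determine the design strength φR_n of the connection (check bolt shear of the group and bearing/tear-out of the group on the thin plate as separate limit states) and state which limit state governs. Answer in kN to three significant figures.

831 kN (bearing governs)

Bolt shear: A_b = π·30²/4 = 706.9 mm²; R_n = 372 × 706.9 × 5 × 1 / 1000 = 1315 kN → 0.75 × 1315 = 986 kN.
Bearing (1.2 l_c t F_u ≤ 2.4 d t F_u): upper limit = 2.4·30·8·400 / 1000 = 230.4 kN.
  Edge l_c = 65 − 33/2 = 48.5 → r_n = 186.2 kN; interior l_c = 110 − 33 = 77 → r_n = 230.4 kN.
  R_n,bearing = 1·186.2 + 4·230.4 = 1108 kN → 0.75 × 1108 = 831 kN.
Bearing governs: 831 kN.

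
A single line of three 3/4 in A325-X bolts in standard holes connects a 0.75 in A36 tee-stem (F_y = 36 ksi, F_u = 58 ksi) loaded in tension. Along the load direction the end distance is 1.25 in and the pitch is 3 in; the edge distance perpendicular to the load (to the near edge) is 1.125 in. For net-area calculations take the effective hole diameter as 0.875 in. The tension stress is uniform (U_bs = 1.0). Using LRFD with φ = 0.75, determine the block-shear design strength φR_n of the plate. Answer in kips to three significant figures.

Shear plane L_v = 1.25 + 2·3 = 7.25 in; A_gv = 7.25 × 0.75 = 5.438 in².
A_nv = (7.25 − 2.5·0.875) × 0.75 = 3.797 in².
A_nt = (1.125 − 0.5·0.875) × 0.75 = 0.5156 in².
0.6 F_u A_nv = 132.1 kips; 0.6 F_y A_gv = 117.4 kips → shear yielding governs the shear term.
R_n = 117.4 + 1.0 × 58 × 0.5156 = 147.4 kips.
Design strength φR_n = 0.75 × 147.4 = 111 kips.

111 kips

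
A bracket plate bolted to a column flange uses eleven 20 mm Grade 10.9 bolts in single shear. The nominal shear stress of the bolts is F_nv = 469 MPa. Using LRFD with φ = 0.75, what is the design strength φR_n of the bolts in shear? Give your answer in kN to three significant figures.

A_b = π × 20² / 4 = 314.2 mm².
R_n = F_nv · A_b · n · n_s = 469 × 314.2 × 11 × 1 / 1000 = 1621 kN.
Design strength φR_n = 0.75 × 1621 = 1220 kN.

1220 kN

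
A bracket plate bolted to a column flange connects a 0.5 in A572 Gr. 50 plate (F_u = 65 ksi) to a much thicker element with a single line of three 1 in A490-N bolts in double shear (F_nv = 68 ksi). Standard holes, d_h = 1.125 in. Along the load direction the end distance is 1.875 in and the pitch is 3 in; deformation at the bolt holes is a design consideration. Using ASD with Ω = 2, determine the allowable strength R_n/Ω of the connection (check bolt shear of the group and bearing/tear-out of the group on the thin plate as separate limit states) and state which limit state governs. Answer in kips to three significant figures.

Bolt shear: A_b = π·1²/4 = 0.7854 in²; R_n = 68 × 0.7854 × 3 × 2 = 320.4 kips → 320.4 / 2 = 160 kips.
Bearing (1.2 l_c t F_u ≤ 2.4 d t F_u): upper limit = 2.4·1·0.5·65 = 78 kips.
  Edge l_c = 1.875 − 1.125/2 = 1.312 → r_n = 51.19 kips; interior l_c = 3 − 1.125 = 1.875 → r_n = 73.12 kips.
  R_n,bearing = 1·51.19 + 2·73.12 = 197.4 kips → 197.4 / 2 = 98.7 kips.
Bearing governs: 98.7 kips.

98.7 kips (bearing governs)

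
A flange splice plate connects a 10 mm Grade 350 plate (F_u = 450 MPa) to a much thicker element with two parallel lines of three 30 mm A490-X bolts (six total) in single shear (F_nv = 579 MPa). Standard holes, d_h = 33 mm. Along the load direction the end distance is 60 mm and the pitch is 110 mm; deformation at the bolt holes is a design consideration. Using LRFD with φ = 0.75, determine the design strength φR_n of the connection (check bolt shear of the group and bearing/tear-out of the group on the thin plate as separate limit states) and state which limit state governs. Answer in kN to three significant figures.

Bolt shear: A_b = π·30²/4 = 706.9 mm²; R_n = 579 × 706.9 × 6 × 1 / 1000 = 2456 kN → 0.75 × 2456 = 1840 kN.
Bearing (1.2 l_c t F_u ≤ 2.4 d t F_u): upper limit = 2.4·30·10·450 / 1000 = 324 kN.
  Edge l_c = 60 − 33/2 = 43.5 → r_n = 234.9 kN; interior l_c = 110 − 33 = 77 → r_n = 324 kN.
  R_n,bearing = 2·234.9 + 4·324 = 1766 kN → 0.75 × 1766 = 1320 kN.
Bearing governs: 1320 kN.

1320 kN (bearing governs)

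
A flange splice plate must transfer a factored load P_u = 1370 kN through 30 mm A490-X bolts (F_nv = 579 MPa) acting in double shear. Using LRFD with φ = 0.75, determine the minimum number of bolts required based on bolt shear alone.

A_b = π·30²/4 = 706.9 mm².
Per-bolt design strength φR_n = 0.75 × 579 × 706.9 × 2 / 1000 = 613.9 kN.
n ≥ 1370 / 613.9 = 2.232 → use 3 bolts.

3 bolts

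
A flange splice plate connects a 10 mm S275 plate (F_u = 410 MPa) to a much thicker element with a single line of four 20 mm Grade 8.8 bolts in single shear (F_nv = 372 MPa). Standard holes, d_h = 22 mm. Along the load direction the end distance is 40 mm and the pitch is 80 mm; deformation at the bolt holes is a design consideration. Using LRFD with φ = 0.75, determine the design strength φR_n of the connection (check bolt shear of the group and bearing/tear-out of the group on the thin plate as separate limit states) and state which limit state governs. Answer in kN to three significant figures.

351 kN (bolt shear governs)

Bolt shear: A_b = π·20²/4 = 314.2 mm²; R_n = 372 × 314.2 × 4 × 1 / 1000 = 467.5 kN → 0.75 × 467.5 = 351 kN.
Bearing (1.2 l_c t F_u ≤ 2.4 d t F_u): upper limit = 2.4·20·10·410 / 1000 = 196.8 kN.
  Edge l_c = 40 − 22/2 = 29 → r_n = 142.7 kN; interior l_c = 80 − 22 = 58 → r_n = 196.8 kN.
  R_n,bearing = 1·142.7 + 3·196.8 = 733.1 kN → 0.75 × 733.1 = 550 kN.
Bolt shear governs: 351 kN.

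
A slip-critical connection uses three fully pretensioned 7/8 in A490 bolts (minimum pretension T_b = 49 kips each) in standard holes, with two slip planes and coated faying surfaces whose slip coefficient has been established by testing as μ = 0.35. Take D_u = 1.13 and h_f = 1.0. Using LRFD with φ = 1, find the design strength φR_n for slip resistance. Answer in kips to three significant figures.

R_n = μ · D_u · h_f · T_b · n_s · n_b = 0.35 × 1.13 × 1.0 × 49 × 2 × 3 = 116.3 kips.
Design strength φR_n = 1 × 116.3 = 116 kips.

116 kips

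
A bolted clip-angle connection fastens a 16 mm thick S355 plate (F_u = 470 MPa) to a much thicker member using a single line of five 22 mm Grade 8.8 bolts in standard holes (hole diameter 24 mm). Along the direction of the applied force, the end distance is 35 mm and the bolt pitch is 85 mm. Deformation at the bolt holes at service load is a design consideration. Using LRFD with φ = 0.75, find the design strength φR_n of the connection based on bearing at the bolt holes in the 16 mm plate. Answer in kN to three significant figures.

Per bolt r_n = 1.2 l_c t F_u ≤ 2.4 d t F_u; upper limit = 2.4 × 22 × 16 × 470 / 1000 = 397.1 kN.
Edge bolt: l_c = 35 − 24/2 = 23 mm → 1.2 × 23 × 16 × 470 / 1000 = 207.6 → r_n = 207.6 kN.
Interior bolts: l_c = 85 − 24 = 61 mm → 1.2 × 61 × 16 × 470 / 1000 = 550.5 → r_n = 397.1 kN.
R_n = 1 × 207.6 + 4 × 397.1 = 1796 kN.
Design strength φR_n = 0.75 × 1796 = 1350 kN.

1350 kN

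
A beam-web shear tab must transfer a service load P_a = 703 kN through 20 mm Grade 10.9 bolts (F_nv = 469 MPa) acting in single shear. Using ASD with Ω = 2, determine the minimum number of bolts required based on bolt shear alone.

10 bolts

A_b = π·20²/4 = 314.2 mm².
Per-bolt allowable strength R_n/Ω = 469 × 314.2 × 1 / 1000 / 2 = 73.67 kN.
n ≥ 703 / 73.67 = 9.543 → use 10 bolts.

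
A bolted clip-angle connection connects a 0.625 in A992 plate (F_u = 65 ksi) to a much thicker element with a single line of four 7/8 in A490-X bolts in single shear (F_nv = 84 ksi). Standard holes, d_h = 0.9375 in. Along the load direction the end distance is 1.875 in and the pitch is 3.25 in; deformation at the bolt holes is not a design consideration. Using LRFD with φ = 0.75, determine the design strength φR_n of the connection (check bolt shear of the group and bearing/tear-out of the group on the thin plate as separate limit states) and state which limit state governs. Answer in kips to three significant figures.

152 kips (bolt shear governs)

Bolt shear: A_b = π·0.875²/4 = 0.6013 in²; R_n = 84 × 0.6013 × 4 × 1 = 202 kips → 0.75 × 202 = 152 kips.
Bearing (1.5 l_c t F_u ≤ 3.0 d t F_u): upper limit = 3.0·0.875·0.625·65 = 106.6 kips.
  Edge l_c = 1.875 − 0.9375/2 = 1.406 → r_n = 85.69 kips; interior l_c = 3.25 − 0.9375 = 2.312 → r_n = 106.6 kips.
  R_n,bearing = 1·85.69 + 3·106.6 = 405.6 kips → 0.75 × 405.6 = 304 kips.
Bolt shear governs: 152 kips.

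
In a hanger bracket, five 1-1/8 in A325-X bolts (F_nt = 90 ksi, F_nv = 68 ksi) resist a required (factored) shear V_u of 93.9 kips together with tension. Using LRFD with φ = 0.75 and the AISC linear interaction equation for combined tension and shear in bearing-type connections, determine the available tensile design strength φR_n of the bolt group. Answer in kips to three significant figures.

312 kips

A_b = π·1.125²/4 = 0.994 in²; f_rv = 93.9 / (5 × 0.994) = 18.89 ksi.
F'_nt = 1.3 F_nt − (F_nt / φF_nv) f_rv = 1.3·90 − (90/(0.75·68))·18.89 = 83.66 ksi, capped at F_nt → F'_nt = 83.66 ksi.
R_n = F'_nt · A_b · n = 83.66 × 0.994 × 5 = 415.8 kips.
Design strength φR_n = 0.75 × 415.8 = 312 kips.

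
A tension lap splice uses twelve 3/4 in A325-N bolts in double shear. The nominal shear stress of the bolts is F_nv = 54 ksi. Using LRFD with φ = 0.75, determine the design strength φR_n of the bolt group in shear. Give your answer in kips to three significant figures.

429 kips

A_b = π × 0.75² / 4 = 0.4418 in².
R_n = F_nv · A_b · n · n_s = 54 × 0.4418 × 12 × 2 = 572.6 kips.
Design strength φR_n = 0.75 × 572.6 = 429 kips.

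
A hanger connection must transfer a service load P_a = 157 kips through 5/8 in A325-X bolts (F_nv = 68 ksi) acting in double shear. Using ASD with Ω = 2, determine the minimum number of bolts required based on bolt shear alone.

A_b = π·0.625²/4 = 0.3068 in².
Per-bolt allowable strength R_n/Ω = 68 × 0.3068 × 2 / 2 = 20.86 kips.
n ≥ 157 / 20.86 = 7.526 → use 8 bolts.

8 bolts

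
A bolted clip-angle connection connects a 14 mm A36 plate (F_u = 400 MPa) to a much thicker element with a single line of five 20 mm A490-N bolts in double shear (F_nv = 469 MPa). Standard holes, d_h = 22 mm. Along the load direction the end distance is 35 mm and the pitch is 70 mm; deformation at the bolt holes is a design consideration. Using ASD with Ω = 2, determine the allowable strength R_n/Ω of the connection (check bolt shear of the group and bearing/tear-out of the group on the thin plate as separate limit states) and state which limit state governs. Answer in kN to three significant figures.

Bolt shear: A_b = π·20²/4 = 314.2 mm²; R_n = 469 × 314.2 × 5 × 2 / 1000 = 1473 kN → 1473 / 2 = 737 kN.
Bearing (1.2 l_c t F_u ≤ 2.4 d t F_u): upper limit = 2.4·20·14·400 / 1000 = 268.8 kN.
  Edge l_c = 35 − 22/2 = 24 → r_n = 161.3 kN; interior l_c = 70 − 22 = 48 → r_n = 268.8 kN.
  R_n,bearing = 1·161.3 + 4·268.8 = 1236 kN → 1236 / 2 = 618 kN.
Bearing governs: 618 kN.

618 kN (bearing governs)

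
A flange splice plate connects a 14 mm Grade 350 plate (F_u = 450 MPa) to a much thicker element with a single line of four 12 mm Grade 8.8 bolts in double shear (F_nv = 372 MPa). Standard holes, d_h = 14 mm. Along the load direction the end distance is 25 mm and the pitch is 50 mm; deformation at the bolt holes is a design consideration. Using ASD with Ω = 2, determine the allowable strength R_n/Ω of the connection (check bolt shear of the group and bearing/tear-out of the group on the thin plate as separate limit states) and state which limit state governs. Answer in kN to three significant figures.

Bolt shear: A_b = π·12²/4 = 113.1 mm²; R_n = 372 × 113.1 × 4 × 2 / 1000 = 336.6 kN → 336.6 / 2 = 168 kN.
Bearing (1.2 l_c t F_u ≤ 2.4 d t F_u): upper limit = 2.4·12·14·450 / 1000 = 181.4 kN.
  Edge l_c = 25 − 14/2 = 18 → r_n = 136.1 kN; interior l_c = 50 − 14 = 36 → r_n = 181.4 kN.
  R_n,bearing = 1·136.1 + 3·181.4 = 680.4 kN → 680.4 / 2 = 340 kN.
Bolt shear governs: 168 kN.

168 kN (bolt shear governs)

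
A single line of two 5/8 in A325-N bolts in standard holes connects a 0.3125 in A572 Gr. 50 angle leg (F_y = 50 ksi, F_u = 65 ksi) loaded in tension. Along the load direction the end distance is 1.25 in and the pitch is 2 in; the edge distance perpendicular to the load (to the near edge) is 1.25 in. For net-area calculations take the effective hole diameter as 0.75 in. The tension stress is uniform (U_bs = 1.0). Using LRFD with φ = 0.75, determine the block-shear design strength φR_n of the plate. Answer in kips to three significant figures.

Shear plane L_v = 1.25 + 1·2 = 3.25 in; A_gv = 3.25 × 0.3125 = 1.016 in².
A_nv = (3.25 − 1.5·0.75) × 0.3125 = 0.6641 in².
A_nt = (1.25 − 0.5·0.75) × 0.3125 = 0.2734 in².
0.6 F_u A_nv = 25.9 kips; 0.6 F_y A_gv = 30.47 kips → shear rupture governs the shear term.
R_n = 25.9 + 1.0 × 65 × 0.2734 = 43.67 kips.
Design strength φR_n = 0.75 × 43.67 = 32.8 kips.

32.8 kips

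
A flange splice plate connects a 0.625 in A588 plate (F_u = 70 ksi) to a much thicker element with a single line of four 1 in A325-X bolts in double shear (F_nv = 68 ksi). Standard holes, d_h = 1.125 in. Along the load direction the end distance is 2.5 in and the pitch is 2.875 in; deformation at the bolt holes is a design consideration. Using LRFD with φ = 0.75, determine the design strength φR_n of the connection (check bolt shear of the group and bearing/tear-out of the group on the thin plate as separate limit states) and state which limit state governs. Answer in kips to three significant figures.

Bolt shear: A_b = π·1²/4 = 0.7854 in²; R_n = 68 × 0.7854 × 4 × 2 = 427.3 kips → 0.75 × 427.3 = 320 kips.
Bearing (1.2 l_c t F_u ≤ 2.4 d t F_u): upper limit = 2.4·1·0.625·70 = 105 kips.
  Edge l_c = 2.5 − 1.125/2 = 1.938 → r_n = 101.7 kips; interior l_c = 2.875 − 1.125 = 1.75 → r_n = 91.88 kips.
  R_n,bearing = 1·101.7 + 3·91.88 = 377.3 kips → 0.75 × 377.3 = 283 kips.
Bearing governs: 283 kips.

283 kips (bearing governs)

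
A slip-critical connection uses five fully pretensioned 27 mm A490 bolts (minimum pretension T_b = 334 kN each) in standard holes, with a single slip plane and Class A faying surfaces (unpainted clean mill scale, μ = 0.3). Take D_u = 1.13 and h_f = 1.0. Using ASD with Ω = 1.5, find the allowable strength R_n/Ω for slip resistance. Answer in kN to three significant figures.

R_n = μ · D_u · h_f · T_b · n_s · n_b = 0.3 × 1.13 × 1.0 × 334 × 1 × 5 = 566.1 kN.
Allowable strength R_n/Ω = 566.1 / 1.5 = 377 kN.

377 kN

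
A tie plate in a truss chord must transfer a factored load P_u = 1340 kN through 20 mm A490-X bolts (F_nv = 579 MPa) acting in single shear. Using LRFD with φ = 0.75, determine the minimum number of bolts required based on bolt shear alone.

10 bolts

A_b = π·20²/4 = 314.2 mm².
Per-bolt design strength φR_n = 0.75 × 579 × 314.2 × 1 / 1000 = 136.4 kN.
n ≥ 1340 / 136.4 = 9.822 → use 10 bolts.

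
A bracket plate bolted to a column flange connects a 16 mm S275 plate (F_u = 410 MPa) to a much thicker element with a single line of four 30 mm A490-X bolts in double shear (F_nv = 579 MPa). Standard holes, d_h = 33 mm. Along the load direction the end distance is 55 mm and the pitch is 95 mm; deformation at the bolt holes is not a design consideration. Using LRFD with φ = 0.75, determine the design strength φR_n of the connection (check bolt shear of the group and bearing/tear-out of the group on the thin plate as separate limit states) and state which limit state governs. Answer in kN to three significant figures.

1610 kN (bearing governs)

Bolt shear: A_b = π·30²/4 = 706.9 mm²; R_n = 579 × 706.9 × 4 × 2 / 1000 = 3274 kN → 0.75 × 3274 = 2460 kN.
Bearing (1.5 l_c t F_u ≤ 3.0 d t F_u): upper limit = 3.0·30·16·410 / 1000 = 590.4 kN.
  Edge l_c = 55 − 33/2 = 38.5 → r_n = 378.8 kN; interior l_c = 95 − 33 = 62 → r_n = 590.4 kN.
  R_n,bearing = 1·378.8 + 3·590.4 = 2150 kN → 0.75 × 2150 = 1610 kN.
Bearing governs: 1610 kN.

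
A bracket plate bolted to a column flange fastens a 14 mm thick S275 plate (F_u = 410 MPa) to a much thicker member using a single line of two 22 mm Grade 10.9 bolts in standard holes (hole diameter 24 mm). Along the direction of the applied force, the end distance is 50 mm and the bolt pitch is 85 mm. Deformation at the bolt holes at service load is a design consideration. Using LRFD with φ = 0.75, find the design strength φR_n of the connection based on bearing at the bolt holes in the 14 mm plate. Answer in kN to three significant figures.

424 kN

Per bolt r_n = 1.2 l_c t F_u ≤ 2.4 d t F_u; upper limit = 2.4 × 22 × 14 × 410 / 1000 = 303.1 kN.
Edge bolt: l_c = 50 − 24/2 = 38 mm → 1.2 × 38 × 14 × 410 / 1000 = 261.7 → r_n = 261.7 kN.
Interior bolts: l_c = 85 − 24 = 61 mm → 1.2 × 61 × 14 × 410 / 1000 = 420.2 → r_n = 303.1 kN.
R_n = 1 × 261.7 + 1 × 303.1 = 564.8 kN.
Design strength φR_n = 0.75 × 564.8 = 424 kN.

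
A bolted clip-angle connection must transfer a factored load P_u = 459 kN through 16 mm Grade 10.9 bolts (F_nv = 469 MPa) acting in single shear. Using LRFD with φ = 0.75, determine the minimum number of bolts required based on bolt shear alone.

7 bolts

A_b = π·16²/4 = 201.1 mm².
Per-bolt design strength φR_n = 0.75 × 469 × 201.1 × 1 / 1000 = 70.72 kN.
n ≥ 459 / 70.72 = 6.49 → use 7 bolts.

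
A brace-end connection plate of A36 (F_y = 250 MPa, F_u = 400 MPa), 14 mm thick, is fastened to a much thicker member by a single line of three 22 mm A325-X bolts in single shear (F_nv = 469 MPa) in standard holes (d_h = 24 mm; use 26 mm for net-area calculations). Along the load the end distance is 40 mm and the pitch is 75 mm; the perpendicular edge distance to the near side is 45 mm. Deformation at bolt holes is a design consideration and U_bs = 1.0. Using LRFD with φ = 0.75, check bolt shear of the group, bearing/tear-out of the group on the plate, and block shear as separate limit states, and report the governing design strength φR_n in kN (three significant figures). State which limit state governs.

401 kN (bolt shear governs)

Bolt shear: A_b = π·22²/4 = 380.1 mm²; R_n = 469 × 380.1 × 3 × 1 / 1000 = 534.8 kN → 0.75 × 534.8 = 401 kN.
Bearing: edge l_c = 28, r_n = 188.2 kN; interior l_c = 51, r_n = 295.7 kN; R_n = 188.2 + 2·295.7 = 779.5 kN → 585 kN.
Block shear: A_gv = 2660, A_nv = 1750, A_nt = 448 mm²; R_n = min(0.6F_uA_nv, 0.6F_yA_gv) + U_bs·F_u·A_nt = 578.2 kN → 434 kN.
Bolt shear governs: 401 kN.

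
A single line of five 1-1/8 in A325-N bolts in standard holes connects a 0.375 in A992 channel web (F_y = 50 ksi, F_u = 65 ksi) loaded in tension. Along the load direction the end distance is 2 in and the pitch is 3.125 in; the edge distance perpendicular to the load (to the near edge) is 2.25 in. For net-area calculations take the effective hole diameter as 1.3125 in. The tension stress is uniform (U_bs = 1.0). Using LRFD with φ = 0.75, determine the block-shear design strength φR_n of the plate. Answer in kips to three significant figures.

Shear plane L_v = 2 + 4·3.125 = 14.5 in; A_gv = 14.5 × 0.375 = 5.438 in².
A_nv = (14.5 − 4.5·1.3125) × 0.375 = 3.223 in².
A_nt = (2.25 − 0.5·1.3125) × 0.375 = 0.5977 in².
0.6 F_u A_nv = 125.7 kips; 0.6 F_y A_gv = 163.1 kips → shear rupture governs the shear term.
R_n = 125.7 + 1.0 × 65 × 0.5977 = 164.5 kips.
Design strength φR_n = 0.75 × 164.5 = 123 kips.

123 kips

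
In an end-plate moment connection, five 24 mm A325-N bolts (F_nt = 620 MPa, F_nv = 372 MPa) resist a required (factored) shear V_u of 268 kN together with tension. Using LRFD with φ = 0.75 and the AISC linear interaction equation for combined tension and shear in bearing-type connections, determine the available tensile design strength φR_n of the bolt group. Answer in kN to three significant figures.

921 kN

A_b = π·24²/4 = 452.4 mm²; f_rv = 268 × 1000 / (5 × 452.4) = 118.5 MPa.
F'_nt = 1.3 F_nt − (F_nt / φF_nv) f_rv = 1.3·620 − (620/(0.75·372))·118.5 = 542.7 MPa, capped at F_nt → F'_nt = 542.7 MPa.
R_n = F'_nt · A_b · n = 542.7 × 452.4 × 5 / 1000 = 1228 kN.
Design strength φR_n = 0.75 × 1228 = 921 kN.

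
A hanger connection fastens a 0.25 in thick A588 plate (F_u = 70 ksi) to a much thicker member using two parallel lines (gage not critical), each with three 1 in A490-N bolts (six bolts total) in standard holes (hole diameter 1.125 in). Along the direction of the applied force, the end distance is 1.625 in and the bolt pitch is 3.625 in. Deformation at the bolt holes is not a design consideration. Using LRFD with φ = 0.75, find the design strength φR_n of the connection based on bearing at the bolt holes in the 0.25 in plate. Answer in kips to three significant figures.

199 kips

Per bolt r_n = 1.5 l_c t F_u ≤ 3.0 d t F_u; upper limit = 3.0 × 1 × 0.25 × 70 = 52.5 kips.
Edge bolt: l_c = 1.625 − 1.125/2 = 1.062 in → 1.5 × 1.062 × 0.25 × 70 = 27.89 → r_n = 27.89 kips.
Interior bolts: l_c = 3.625 − 1.125 = 2.5 in → 1.5 × 2.5 × 0.25 × 70 = 65.62 → r_n = 52.5 kips.
R_n = 2 × 27.89 + 4 × 52.5 = 265.8 kips.
Design strength φR_n = 0.75 × 265.8 = 199 kips.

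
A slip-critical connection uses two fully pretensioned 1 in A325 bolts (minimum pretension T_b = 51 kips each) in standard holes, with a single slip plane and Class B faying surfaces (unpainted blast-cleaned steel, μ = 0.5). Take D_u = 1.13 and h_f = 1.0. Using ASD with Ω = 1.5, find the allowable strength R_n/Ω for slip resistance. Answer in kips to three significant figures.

R_n = μ · D_u · h_f · T_b · n_s · n_b = 0.5 × 1.13 × 1.0 × 51 × 1 × 2 = 57.63 kips.
Allowable strength R_n/Ω = 57.63 / 1.5 = 38.4 kips.

38.4 kips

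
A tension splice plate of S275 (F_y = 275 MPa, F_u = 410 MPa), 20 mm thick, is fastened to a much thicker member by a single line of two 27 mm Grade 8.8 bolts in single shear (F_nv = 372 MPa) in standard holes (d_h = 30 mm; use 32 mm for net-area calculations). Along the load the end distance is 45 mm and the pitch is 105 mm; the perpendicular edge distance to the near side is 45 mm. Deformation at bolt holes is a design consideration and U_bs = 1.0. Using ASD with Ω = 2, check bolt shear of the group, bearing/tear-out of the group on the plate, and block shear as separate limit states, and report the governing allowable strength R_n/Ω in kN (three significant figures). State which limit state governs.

213 kN (bolt shear governs)

Bolt shear: A_b = π·27²/4 = 572.6 mm²; R_n = 372 × 572.6 × 2 × 1 / 1000 = 426 kN → 426 / 2 = 213 kN.
Bearing: edge l_c = 30, r_n = 295.2 kN; interior l_c = 75, r_n = 531.4 kN; R_n = 295.2 + 1·531.4 = 826.6 kN → 413 kN.
Block shear: A_gv = 3000, A_nv = 2040, A_nt = 580 mm²; R_n = min(0.6F_uA_nv, 0.6F_yA_gv) + U_bs·F_u·A_nt = 732.8 kN → 366 kN.
Bolt shear governs: 213 kN.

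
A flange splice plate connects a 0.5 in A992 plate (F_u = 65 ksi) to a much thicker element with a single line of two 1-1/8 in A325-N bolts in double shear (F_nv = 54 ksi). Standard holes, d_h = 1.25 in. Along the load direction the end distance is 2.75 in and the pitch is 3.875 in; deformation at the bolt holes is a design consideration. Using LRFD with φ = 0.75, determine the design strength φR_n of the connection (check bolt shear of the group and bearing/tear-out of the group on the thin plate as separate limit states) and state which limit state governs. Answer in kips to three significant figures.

128 kips (bearing governs)

Bolt shear: A_b = π·1.125²/4 = 0.994 in²; R_n = 54 × 0.994 × 2 × 2 = 214.7 kips → 0.75 × 214.7 = 161 kips.
Bearing (1.2 l_c t F_u ≤ 2.4 d t F_u): upper limit = 2.4·1.125·0.5·65 = 87.75 kips.
  Edge l_c = 2.75 − 1.25/2 = 2.125 → r_n = 82.88 kips; interior l_c = 3.875 − 1.25 = 2.625 → r_n = 87.75 kips.
  R_n,bearing = 1·82.88 + 1·87.75 = 170.6 kips → 0.75 × 170.6 = 128 kips.
Bearing governs: 128 kips.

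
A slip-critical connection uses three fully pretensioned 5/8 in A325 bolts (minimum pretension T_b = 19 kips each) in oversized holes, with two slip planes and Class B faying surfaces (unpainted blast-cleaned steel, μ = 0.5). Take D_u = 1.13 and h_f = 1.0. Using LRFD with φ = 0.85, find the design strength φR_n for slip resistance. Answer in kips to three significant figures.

54.7 kips

R_n = μ · D_u · h_f · T_b · n_s · n_b = 0.5 × 1.13 × 1.0 × 19 × 2 × 3 = 64.41 kips.
Design strength φR_n = 0.85 × 64.41 = 54.7 kips.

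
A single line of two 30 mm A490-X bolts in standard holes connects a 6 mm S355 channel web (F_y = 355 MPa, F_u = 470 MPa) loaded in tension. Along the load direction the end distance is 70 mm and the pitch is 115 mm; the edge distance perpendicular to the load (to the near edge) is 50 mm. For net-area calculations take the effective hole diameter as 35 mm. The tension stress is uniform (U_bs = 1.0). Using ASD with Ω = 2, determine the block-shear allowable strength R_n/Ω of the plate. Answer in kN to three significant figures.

158 kN

Shear plane L_v = 70 + 1·115 = 185 mm; A_gv = 185 × 6 = 1110 mm².
A_nv = (185 − 1.5·35) × 6 = 795 mm².
A_nt = (50 − 0.5·35) × 6 = 195 mm².
0.6 F_u A_nv = 224.2 kN; 0.6 F_y A_gv = 236.4 kN → shear rupture governs the shear term.
R_n = 224.2 + 1.0 × 470 × 195 / 1000 = 315.8 kN.
Allowable strength R_n/Ω = 315.8 / 2 = 158 kN.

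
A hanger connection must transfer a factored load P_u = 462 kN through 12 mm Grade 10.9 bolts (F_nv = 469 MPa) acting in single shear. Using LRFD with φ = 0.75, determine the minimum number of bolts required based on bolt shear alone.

A_b = π·12²/4 = 113.1 mm².
Per-bolt design strength φR_n = 0.75 × 469 × 113.1 × 1 / 1000 = 39.78 kN.
n ≥ 462 / 39.78 = 11.61 → use 12 bolts.

12 bolts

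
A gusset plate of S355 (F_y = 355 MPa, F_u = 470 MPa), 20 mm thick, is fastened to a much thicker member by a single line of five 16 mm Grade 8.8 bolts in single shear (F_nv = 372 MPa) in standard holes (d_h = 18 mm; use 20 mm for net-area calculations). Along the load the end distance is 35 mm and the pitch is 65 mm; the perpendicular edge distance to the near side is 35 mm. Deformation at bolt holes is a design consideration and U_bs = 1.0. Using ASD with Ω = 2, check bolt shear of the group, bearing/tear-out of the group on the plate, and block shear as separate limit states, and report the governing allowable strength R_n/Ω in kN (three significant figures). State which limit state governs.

187 kN (bolt shear governs)

Bolt shear: A_b = π·16²/4 = 201.1 mm²; R_n = 372 × 201.1 × 5 × 1 / 1000 = 374 kN → 374 / 2 = 187 kN.
Bearing: edge l_c = 26, r_n = 293.3 kN; interior l_c = 47, r_n = 361 kN; R_n = 293.3 + 4·361 = 1737 kN → 869 kN.
Block shear: A_gv = 5900, A_nv = 4100, A_nt = 500 mm²; R_n = min(0.6F_uA_nv, 0.6F_yA_gv) + U_bs·F_u·A_nt = 1391 kN → 696 kN.
Bolt shear governs: 187 kN.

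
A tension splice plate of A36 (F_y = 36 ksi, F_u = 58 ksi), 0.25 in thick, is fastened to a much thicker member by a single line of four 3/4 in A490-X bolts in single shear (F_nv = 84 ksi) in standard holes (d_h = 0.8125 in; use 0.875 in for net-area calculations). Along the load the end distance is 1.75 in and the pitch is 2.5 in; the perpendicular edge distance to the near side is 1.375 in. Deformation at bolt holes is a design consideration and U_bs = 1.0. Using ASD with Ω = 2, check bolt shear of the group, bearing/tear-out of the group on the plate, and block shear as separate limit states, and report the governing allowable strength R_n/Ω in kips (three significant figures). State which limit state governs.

31.8 kips (block shear governs)

Bolt shear: A_b = π·0.75²/4 = 0.4418 in²; R_n = 84 × 0.4418 × 4 × 1 = 148.4 kips → 148.4 / 2 = 74.2 kips.
Bearing: edge l_c = 1.344, r_n = 23.38 kips; interior l_c = 1.688, r_n = 26.1 kips; R_n = 23.38 + 3·26.1 = 101.7 kips → 50.8 kips.
Block shear: A_gv = 2.312, A_nv = 1.547, A_nt = 0.2344 in²; R_n = min(0.6F_uA_nv, 0.6F_yA_gv) + U_bs·F_u·A_nt = 63.54 kips → 31.8 kips.
Block shear governs: 31.8 kips.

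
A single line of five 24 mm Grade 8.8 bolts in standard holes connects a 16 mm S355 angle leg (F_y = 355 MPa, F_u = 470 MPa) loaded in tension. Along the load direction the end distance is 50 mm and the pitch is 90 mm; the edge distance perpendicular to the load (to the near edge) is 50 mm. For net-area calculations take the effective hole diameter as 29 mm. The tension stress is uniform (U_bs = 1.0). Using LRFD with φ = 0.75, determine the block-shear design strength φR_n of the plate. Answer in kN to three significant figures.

Shear plane L_v = 50 + 4·90 = 410 mm; A_gv = 410 × 16 = 6560 mm².
A_nv = (410 − 4.5·29) × 16 = 4472 mm².
A_nt = (50 − 0.5·29) × 16 = 568 mm².
0.6 F_u A_nv = 1261 kN; 0.6 F_y A_gv = 1397 kN → shear rupture governs the shear term.
R_n = 1261 + 1.0 × 470 × 568 / 1000 = 1528 kN.
Design strength φR_n = 0.75 × 1528 = 1150 kN.

1150 kN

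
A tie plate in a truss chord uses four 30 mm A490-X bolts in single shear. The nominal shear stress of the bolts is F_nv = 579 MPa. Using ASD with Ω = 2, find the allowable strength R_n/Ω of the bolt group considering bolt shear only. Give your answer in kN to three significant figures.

819 kN

A_b = π × 30² / 4 = 706.9 mm².
R_n = F_nv · A_b · n · n_s = 579 × 706.9 × 4 × 1 / 1000 = 1637 kN.
Allowable strength R_n/Ω = 1637 / 2 = 819 kN.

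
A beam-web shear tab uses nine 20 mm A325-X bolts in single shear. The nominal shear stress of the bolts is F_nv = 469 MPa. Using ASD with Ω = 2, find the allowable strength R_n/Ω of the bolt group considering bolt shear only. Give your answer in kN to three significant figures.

A_b = π × 20² / 4 = 314.2 mm².
R_n = F_nv · A_b · n · n_s = 469 × 314.2 × 9 × 1 / 1000 = 1326 kN.
Allowable strength R_n/Ω = 1326 / 2 = 663 kN.

663 kN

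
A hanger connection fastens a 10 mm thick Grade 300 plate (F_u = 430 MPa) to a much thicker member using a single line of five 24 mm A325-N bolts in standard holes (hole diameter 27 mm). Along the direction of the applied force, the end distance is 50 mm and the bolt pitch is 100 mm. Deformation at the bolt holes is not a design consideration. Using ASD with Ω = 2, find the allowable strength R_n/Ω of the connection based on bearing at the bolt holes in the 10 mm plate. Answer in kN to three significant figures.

737 kN

Per bolt r_n = 1.5 l_c t F_u ≤ 3.0 d t F_u; upper limit = 3.0 × 24 × 10 × 430 / 1000 = 309.6 kN.
Edge bolt: l_c = 50 − 27/2 = 36.5 mm → 1.5 × 36.5 × 10 × 430 / 1000 = 235.4 → r_n = 235.4 kN.
Interior bolts: l_c = 100 − 27 = 73 mm → 1.5 × 73 × 10 × 430 / 1000 = 470.9 → r_n = 309.6 kN.
R_n = 1 × 235.4 + 4 × 309.6 = 1474 kN.
Allowable strength R_n/Ω = 1474 / 2 = 737 kN.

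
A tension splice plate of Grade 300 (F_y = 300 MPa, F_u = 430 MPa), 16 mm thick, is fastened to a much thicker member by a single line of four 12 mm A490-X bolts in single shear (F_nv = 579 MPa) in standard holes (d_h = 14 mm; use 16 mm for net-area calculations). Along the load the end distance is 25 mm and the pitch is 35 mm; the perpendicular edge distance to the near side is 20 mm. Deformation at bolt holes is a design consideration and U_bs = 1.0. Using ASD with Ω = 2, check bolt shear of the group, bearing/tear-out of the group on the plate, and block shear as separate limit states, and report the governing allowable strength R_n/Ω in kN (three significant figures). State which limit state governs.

131 kN (bolt shear governs)

Bolt shear: A_b = π·12²/4 = 113.1 mm²; R_n = 579 × 113.1 × 4 × 1 / 1000 = 261.9 kN → 261.9 / 2 = 131 kN.
Bearing: edge l_c = 18, r_n = 148.6 kN; interior l_c = 21, r_n = 173.4 kN; R_n = 148.6 + 3·173.4 = 668.7 kN → 334 kN.
Block shear: A_gv = 2080, A_nv = 1184, A_nt = 192 mm²; R_n = min(0.6F_uA_nv, 0.6F_yA_gv) + U_bs·F_u·A_nt = 388 kN → 194 kN.
Bolt shear governs: 131 kN.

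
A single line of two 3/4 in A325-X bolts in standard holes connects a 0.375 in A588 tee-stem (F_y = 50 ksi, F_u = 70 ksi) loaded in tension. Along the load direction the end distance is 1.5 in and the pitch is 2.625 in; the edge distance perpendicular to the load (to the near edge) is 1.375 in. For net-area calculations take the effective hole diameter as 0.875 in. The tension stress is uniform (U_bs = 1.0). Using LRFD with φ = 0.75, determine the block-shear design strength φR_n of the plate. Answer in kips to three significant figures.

51.7 kips

Shear plane L_v = 1.5 + 1·2.625 = 4.125 in; A_gv = 4.125 × 0.375 = 1.547 in².
A_nv = (4.125 − 1.5·0.875) × 0.375 = 1.055 in².
A_nt = (1.375 − 0.5·0.875) × 0.375 = 0.3516 in².
0.6 F_u A_nv = 44.3 kips; 0.6 F_y A_gv = 46.41 kips → shear rupture governs the shear term.
R_n = 44.3 + 1.0 × 70 × 0.3516 = 68.91 kips.
Design strength φR_n = 0.75 × 68.91 = 51.7 kips.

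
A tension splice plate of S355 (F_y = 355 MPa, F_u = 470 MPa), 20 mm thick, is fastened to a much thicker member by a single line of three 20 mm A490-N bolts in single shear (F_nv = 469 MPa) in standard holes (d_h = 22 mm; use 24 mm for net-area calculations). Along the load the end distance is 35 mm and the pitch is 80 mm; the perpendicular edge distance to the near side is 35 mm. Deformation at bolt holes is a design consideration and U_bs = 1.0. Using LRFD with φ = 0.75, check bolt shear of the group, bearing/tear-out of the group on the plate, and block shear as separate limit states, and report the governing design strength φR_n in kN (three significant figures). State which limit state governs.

332 kN (bolt shear governs)

Bolt shear: A_b = π·20²/4 = 314.2 mm²; R_n = 469 × 314.2 × 3 × 1 / 1000 = 442 kN → 0.75 × 442 = 332 kN.
Bearing: edge l_c = 24, r_n = 270.7 kN; interior l_c = 58, r_n = 451.2 kN; R_n = 270.7 + 2·451.2 = 1173 kN → 880 kN.
Block shear: A_gv = 3900, A_nv = 2700, A_nt = 460 mm²; R_n = min(0.6F_uA_nv, 0.6F_yA_gv) + U_bs·F_u·A_nt = 977.6 kN → 733 kN.
Bolt shear governs: 332 kN.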